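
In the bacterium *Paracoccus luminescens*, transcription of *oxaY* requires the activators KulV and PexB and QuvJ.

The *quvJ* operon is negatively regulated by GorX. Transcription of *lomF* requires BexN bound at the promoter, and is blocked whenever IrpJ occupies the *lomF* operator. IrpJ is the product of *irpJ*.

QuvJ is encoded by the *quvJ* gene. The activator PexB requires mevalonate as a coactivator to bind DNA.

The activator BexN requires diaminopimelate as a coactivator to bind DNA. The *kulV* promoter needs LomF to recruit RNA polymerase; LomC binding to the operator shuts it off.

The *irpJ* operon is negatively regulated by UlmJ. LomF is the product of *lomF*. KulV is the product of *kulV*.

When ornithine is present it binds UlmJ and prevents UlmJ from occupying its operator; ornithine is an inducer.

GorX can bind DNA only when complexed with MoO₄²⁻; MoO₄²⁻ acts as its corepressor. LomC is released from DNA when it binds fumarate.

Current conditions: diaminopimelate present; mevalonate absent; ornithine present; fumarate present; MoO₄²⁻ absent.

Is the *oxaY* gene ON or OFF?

OFF

Fumarate is present, so LomC is inactive.
Diaminopimelate is present, so BexN is active.
Ornithine is present, so UlmJ is inactive.
With no repressor bound, *irpJ* is transcribed.
So IrpJ is produced and active.
With repressor IrpJ bound, *lomF* is not transcribed.
So LomF is not produced.
Required activator LomF is absent, so *kulV* is not transcribed.
So KulV is not produced.
Mevalonate is absent, so PexB is inactive.
MoO₄²⁻ is absent, so GorX is inactive.
With no repressor bound, *quvJ* is transcribed.
So QuvJ is produced and active.
Required activator KulV is absent, so *oxaY* is not transcribed.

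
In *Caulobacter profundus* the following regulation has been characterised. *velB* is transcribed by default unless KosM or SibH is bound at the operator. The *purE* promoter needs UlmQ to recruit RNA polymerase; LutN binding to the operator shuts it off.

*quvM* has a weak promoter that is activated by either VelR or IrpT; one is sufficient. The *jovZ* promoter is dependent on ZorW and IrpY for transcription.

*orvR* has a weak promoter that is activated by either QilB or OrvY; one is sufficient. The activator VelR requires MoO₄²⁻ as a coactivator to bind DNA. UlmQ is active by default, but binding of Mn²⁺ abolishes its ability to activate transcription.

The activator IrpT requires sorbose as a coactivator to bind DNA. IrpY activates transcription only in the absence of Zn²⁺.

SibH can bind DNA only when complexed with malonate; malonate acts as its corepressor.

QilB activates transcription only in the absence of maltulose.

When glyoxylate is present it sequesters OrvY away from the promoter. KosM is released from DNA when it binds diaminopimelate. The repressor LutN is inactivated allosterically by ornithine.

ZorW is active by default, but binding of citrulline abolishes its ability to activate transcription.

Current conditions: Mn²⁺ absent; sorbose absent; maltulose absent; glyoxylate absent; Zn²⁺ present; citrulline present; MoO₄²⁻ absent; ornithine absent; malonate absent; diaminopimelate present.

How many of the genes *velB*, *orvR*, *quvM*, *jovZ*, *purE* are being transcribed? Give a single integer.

2

Diaminopimelate is present, so KosM is inactive.
Malonate is absent, so SibH is inactive.
With no repressor bound, *velB* is transcribed.
→ *velB* is ON.
Maltulose is absent, so QilB is active.
Glyoxylate is absent, so OrvY is active.
Activator QilB is present, so *orvR* is transcribed.
→ *orvR* is ON.
MoO₄²⁻ is absent, so VelR is inactive.
Sorbose is absent, so IrpT is inactive.
No activator is available at the *quvM* promoter, so *quvM* is not transcribed.
→ *quvM* is OFF.
Citrulline is present, so ZorW is inactive.
Zn²⁺ is present, so IrpY is inactive.
Required activator ZorW is absent, so *jovZ* is not transcribed.
→ *jovZ* is OFF.
Mn²⁺ is absent, so UlmQ is active.
Ornithine is absent, so LutN is active.
With repressor LutN bound, *purE* is not transcribed.
→ *purE* is OFF.
2 of the 5 genes are transcribed.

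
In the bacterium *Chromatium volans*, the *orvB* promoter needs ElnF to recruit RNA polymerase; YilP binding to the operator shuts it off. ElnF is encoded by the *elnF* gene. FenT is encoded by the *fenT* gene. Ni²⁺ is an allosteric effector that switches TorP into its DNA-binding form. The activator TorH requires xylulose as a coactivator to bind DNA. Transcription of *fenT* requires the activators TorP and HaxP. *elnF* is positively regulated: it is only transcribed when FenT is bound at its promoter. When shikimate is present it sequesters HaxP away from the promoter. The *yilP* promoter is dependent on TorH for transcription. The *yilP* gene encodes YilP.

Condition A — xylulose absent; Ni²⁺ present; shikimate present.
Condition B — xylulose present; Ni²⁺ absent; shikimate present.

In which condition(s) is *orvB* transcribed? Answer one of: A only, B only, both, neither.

neither

Condition A:
Xylulose is absent, so TorH is inactive.
Required activator TorH is absent, so *yilP* is not transcribed.
So YilP is not produced.
Ni²⁺ is present, so TorP is active.
Shikimate is present, so HaxP is inactive.
Required activator HaxP is absent, so *fenT* is not transcribed.
So FenT is not produced.
Required activator FenT is absent, so *elnF* is not transcribed.
So ElnF is not produced.
Required activator ElnF is absent, so *orvB* is not transcribed.
→ *orvB* is OFF in A.
Condition B:
Xylulose is present, so TorH is active.
No repressor is bound and TorH is active, so *yilP* is transcribed.
So YilP is produced and active.
Ni²⁺ is absent, so TorP is inactive.
Shikimate is present, so HaxP is inactive.
Required activator TorP is absent, so *fenT* is not transcribed.
So FenT is not produced.
Required activator FenT is absent, so *elnF* is not transcribed.
So ElnF is not produced.
With repressor YilP bound, *orvB* is not transcribed.
→ *orvB* is OFF in B.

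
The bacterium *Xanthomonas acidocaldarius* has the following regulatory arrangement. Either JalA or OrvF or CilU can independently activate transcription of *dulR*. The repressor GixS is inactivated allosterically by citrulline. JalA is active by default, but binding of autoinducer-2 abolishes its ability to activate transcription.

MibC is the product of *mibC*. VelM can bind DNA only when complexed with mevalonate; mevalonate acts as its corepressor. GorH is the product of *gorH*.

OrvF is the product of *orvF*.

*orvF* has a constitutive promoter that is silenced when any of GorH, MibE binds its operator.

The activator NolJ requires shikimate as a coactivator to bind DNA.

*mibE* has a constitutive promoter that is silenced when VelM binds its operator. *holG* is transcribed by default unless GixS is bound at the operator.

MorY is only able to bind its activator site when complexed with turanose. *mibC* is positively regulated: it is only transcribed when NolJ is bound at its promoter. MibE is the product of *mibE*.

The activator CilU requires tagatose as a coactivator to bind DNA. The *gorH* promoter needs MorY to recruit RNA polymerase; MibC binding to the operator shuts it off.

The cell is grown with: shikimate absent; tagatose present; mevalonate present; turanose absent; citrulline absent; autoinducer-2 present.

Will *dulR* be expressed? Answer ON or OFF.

Autoinducer-2 is present, so JalA is inactive.
Turanose is absent, so MorY is inactive.
Shikimate is absent, so NolJ is inactive.
Required activator NolJ is absent, so *mibC* is not transcribed.
So MibC is not produced.
Required activator MorY is absent, so *gorH* is not transcribed.
So GorH is not produced.
Mevalonate is present, so VelM is active.
With repressor VelM bound, *mibE* is not transcribed.
So MibE is not produced.
With no repressor bound, *orvF* is transcribed.
So OrvF is produced and active.
Tagatose is present, so CilU is active.
Activator OrvF is present, so *dulR* is transcribed.

ON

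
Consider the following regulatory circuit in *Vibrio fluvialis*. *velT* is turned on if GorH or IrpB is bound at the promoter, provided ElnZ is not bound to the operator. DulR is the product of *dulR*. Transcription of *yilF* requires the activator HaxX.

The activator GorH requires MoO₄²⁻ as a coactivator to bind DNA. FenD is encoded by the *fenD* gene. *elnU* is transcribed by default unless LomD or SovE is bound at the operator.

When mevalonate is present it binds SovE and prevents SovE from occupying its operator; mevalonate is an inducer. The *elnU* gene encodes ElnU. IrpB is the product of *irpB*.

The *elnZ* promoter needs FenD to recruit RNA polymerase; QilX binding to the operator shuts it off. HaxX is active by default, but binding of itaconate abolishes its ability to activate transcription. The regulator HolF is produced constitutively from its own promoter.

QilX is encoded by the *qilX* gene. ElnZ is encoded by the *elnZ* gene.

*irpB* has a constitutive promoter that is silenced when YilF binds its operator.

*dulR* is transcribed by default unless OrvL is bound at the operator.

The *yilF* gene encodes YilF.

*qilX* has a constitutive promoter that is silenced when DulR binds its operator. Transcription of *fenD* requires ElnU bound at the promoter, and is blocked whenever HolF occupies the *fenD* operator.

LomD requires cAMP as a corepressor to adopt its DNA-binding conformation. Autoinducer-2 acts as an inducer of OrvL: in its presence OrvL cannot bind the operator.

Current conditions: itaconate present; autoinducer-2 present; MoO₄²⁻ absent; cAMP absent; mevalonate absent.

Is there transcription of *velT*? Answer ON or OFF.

MoO₄²⁻ is absent, so GorH is inactive.
Itaconate is present, so HaxX is inactive.
Required activator HaxX is absent, so *yilF* is not transcribed.
So YilF is not produced.
With no repressor bound, *irpB* is transcribed.
So IrpB is produced and active.
HolF is produced constitutively and is active.
cAMP is absent, so LomD is inactive.
Mevalonate is absent, so SovE is active.
With repressor SovE bound, *elnU* is not transcribed.
So ElnU is not produced.
With repressor HolF bound, *fenD* is not transcribed.
So FenD is not produced.
Autoinducer-2 is present, so OrvL is inactive.
With no repressor bound, *dulR* is transcribed.
So DulR is produced and active.
With repressor DulR bound, *qilX* is not transcribed.
So QilX is not produced.
Required activator FenD is absent, so *elnZ* is not transcribed.
So ElnZ is not produced.
Activator IrpB is present, so *velT* is transcribed.

ON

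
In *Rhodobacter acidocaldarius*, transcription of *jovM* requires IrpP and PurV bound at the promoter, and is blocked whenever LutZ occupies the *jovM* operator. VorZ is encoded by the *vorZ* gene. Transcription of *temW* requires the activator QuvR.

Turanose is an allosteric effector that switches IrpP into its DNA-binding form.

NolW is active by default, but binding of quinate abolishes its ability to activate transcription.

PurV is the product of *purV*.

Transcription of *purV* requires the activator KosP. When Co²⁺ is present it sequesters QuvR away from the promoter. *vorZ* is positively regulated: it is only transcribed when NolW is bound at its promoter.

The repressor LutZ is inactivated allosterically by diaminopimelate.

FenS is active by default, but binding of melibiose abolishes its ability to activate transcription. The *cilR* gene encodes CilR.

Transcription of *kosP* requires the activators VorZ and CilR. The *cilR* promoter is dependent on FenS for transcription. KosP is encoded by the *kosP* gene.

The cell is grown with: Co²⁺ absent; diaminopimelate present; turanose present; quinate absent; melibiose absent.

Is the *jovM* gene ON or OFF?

ON

Diaminopimelate is present, so LutZ is inactive.
Turanose is present, so IrpP is active.
Quinate is absent, so NolW is active.
No repressor is bound and NolW is active, so *vorZ* is transcribed.
So VorZ is produced and active.
Melibiose is absent, so FenS is active.
No repressor is bound and FenS is active, so *cilR* is transcribed.
So CilR is produced and active.
No repressor is bound and VorZ and CilR are active, so *kosP* is transcribed.
So KosP is produced and active.
No repressor is bound and KosP is active, so *purV* is transcribed.
So PurV is produced and active.
No repressor is bound and IrpP and PurV are active, so *jovM* is transcribed.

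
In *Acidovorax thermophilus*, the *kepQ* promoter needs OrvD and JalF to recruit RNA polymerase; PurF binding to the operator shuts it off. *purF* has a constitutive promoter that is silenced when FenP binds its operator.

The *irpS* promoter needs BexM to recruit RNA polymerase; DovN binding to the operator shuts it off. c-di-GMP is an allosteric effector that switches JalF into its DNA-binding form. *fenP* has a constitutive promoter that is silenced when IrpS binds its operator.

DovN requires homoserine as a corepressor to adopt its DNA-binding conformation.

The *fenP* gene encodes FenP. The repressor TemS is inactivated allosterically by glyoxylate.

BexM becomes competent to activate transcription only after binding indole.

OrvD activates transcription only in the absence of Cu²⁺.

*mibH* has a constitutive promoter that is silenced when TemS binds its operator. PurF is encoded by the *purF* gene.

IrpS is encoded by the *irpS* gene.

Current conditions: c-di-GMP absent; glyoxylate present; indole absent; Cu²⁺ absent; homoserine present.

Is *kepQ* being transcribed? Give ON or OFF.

OFF

Cu²⁺ is absent, so OrvD is active.
c-di-GMP is absent, so JalF is inactive.
Homoserine is present, so DovN is active.
Indole is absent, so BexM is inactive.
With repressor DovN bound, *irpS* is not transcribed.
So IrpS is not produced.
With no repressor bound, *fenP* is transcribed.
So FenP is produced and active.
With repressor FenP bound, *purF* is not transcribed.
So PurF is not produced.
Required activator JalF is absent, so *kepQ* is not transcribed.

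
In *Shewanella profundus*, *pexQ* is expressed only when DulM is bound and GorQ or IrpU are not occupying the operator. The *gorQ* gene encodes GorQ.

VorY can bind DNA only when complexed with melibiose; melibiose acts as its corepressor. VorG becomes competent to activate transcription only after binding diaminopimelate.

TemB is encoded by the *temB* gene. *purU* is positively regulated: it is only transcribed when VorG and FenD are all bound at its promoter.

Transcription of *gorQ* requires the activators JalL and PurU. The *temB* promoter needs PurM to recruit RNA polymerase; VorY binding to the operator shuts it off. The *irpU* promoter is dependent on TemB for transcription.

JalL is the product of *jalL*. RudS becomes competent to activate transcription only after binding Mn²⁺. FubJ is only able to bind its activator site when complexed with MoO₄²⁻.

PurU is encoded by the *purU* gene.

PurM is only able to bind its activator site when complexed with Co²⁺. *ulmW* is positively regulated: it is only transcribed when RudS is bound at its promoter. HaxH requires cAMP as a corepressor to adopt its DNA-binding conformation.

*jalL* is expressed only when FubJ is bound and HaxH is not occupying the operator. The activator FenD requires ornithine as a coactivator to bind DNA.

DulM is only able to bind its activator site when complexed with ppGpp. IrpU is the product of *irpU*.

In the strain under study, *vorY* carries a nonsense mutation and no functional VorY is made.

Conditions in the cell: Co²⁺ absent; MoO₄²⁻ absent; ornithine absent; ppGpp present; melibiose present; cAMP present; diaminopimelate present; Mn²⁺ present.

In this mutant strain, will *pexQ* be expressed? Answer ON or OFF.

MoO₄²⁻ is absent, so FubJ is inactive.
cAMP is present, so HaxH is active.
With repressor HaxH bound, *jalL* is not transcribed.
So JalL is not produced.
Diaminopimelate is present, so VorG is active.
Ornithine is absent, so FenD is inactive.
Required activator FenD is absent, so *purU* is not transcribed.
So PurU is not produced.
Required activator JalL is absent, so *gorQ* is not transcribed.
So GorQ is not produced.
ppGpp is present, so DulM is active.
VorY is non-functional in this strain, so it has no effect.
Co²⁺ is absent, so PurM is inactive.
Required activator PurM is absent, so *temB* is not transcribed.
So TemB is not produced.
Required activator TemB is absent, so *irpU* is not transcribed.
So IrpU is not produced.
No repressor is bound and DulM is active, so *pexQ* is transcribed.

ON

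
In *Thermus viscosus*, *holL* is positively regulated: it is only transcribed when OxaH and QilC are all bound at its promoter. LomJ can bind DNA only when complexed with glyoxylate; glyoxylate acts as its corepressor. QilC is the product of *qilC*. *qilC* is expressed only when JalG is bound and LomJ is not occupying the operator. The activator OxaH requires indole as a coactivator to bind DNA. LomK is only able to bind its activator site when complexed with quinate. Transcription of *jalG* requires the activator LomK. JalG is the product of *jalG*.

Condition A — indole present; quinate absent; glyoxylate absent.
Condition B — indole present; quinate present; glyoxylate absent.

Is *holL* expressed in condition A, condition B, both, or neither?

B only

Condition A:
Indole is present, so OxaH is active.
Quinate is absent, so LomK is inactive.
Required activator LomK is absent, so *jalG* is not transcribed.
So JalG is not produced.
Glyoxylate is absent, so LomJ is inactive.
Required activator JalG is absent, so *qilC* is not transcribed.
So QilC is not produced.
Required activator QilC is absent, so *holL* is not transcribed.
→ *holL* is OFF in A.
Condition B:
Indole is present, so OxaH is active.
Quinate is present, so LomK is active.
No repressor is bound and LomK is active, so *jalG* is transcribed.
So JalG is produced and active.
Glyoxylate is absent, so LomJ is inactive.
No repressor is bound and JalG is active, so *qilC* is transcribed.
So QilC is produced and active.
No repressor is bound and OxaH and QilC are active, so *holL* is transcribed.
→ *holL* is ON in B.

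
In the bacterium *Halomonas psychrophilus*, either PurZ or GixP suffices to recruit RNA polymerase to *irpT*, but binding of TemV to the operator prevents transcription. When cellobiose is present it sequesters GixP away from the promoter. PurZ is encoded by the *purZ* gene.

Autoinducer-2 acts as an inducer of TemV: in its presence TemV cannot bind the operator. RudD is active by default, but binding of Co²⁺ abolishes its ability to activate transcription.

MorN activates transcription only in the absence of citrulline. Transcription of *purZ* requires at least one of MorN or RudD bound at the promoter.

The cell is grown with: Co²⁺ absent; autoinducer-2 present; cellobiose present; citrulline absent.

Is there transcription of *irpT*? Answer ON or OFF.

ON

Autoinducer-2 is present, so TemV is inactive.
Citrulline is absent, so MorN is active.
Co²⁺ is absent, so RudD is active.
Activator MorN is present, so *purZ* is transcribed.
So PurZ is produced and active.
Cellobiose is present, so GixP is inactive.
Activator PurZ is present, so *irpT* is transcribed.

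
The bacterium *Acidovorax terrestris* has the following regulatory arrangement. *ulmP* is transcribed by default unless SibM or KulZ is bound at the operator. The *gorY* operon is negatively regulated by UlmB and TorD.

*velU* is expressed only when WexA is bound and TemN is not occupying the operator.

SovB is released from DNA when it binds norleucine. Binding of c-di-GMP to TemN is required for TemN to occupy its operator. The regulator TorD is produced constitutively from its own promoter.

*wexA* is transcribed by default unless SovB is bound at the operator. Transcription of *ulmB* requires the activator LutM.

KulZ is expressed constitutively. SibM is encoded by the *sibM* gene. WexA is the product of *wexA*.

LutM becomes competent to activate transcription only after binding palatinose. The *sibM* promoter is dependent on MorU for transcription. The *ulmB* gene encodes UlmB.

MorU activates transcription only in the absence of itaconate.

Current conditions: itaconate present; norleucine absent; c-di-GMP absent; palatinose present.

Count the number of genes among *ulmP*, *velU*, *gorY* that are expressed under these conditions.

0

Itaconate is present, so MorU is inactive.
Required activator MorU is absent, so *sibM* is not transcribed.
So SibM is not produced.
KulZ is produced constitutively and is active.
With repressor KulZ bound, *ulmP* is not transcribed.
→ *ulmP* is OFF.
Norleucine is absent, so SovB is active.
With repressor SovB bound, *wexA* is not transcribed.
So WexA is not produced.
c-di-GMP is absent, so TemN is inactive.
Required activator WexA is absent, so *velU* is not transcribed.
→ *velU* is OFF.
Palatinose is present, so LutM is active.
No repressor is bound and LutM is active, so *ulmB* is transcribed.
So UlmB is produced and active.
TorD is produced constitutively and is active.
With repressor UlmB bound, *gorY* is not transcribed.
→ *gorY* is OFF.
0 of the 3 genes are transcribed.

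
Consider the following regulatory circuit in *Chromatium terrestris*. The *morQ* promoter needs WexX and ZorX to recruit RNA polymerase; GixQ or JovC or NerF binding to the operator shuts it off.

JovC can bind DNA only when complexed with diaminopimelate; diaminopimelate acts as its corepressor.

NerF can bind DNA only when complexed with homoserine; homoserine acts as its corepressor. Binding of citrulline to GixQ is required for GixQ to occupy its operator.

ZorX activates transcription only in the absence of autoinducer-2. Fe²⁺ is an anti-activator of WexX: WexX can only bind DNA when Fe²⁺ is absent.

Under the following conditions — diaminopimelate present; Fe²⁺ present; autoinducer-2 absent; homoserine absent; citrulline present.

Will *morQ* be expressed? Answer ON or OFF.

OFF

Citrulline is present, so GixQ is active.
Fe²⁺ is present, so WexX is inactive.
Autoinducer-2 is absent, so ZorX is active.
Diaminopimelate is present, so JovC is active.
Homoserine is absent, so NerF is inactive.
With repressor GixQ bound, *morQ* is not transcribed.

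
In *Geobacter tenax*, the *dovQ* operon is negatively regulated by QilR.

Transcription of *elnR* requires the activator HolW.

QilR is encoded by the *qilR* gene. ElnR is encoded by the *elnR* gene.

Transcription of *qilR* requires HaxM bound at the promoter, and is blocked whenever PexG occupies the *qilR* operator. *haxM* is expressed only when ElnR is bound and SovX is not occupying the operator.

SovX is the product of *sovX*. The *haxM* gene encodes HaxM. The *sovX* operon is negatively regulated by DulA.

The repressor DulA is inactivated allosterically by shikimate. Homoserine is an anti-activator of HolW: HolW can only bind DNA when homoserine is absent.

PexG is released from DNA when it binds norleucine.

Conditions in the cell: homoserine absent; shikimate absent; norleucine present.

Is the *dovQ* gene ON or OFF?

Shikimate is absent, so DulA is active.
With repressor DulA bound, *sovX* is not transcribed.
So SovX is not produced.
Homoserine is absent, so HolW is active.
No repressor is bound and HolW is active, so *elnR* is transcribed.
So ElnR is produced and active.
No repressor is bound and ElnR is active, so *haxM* is transcribed.
So HaxM is produced and active.
Norleucine is present, so PexG is inactive.
No repressor is bound and HaxM is active, so *qilR* is transcribed.
So QilR is produced and active.
With repressor QilR bound, *dovQ* is not transcribed.

OFF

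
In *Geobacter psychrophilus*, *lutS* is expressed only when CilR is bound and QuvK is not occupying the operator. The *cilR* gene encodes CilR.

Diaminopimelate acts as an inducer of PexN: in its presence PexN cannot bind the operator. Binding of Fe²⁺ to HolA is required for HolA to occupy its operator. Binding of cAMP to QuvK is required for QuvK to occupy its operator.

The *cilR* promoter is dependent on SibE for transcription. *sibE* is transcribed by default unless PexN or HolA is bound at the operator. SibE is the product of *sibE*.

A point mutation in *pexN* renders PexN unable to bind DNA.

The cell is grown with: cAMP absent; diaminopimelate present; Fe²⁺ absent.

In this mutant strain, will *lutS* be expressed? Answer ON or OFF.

ON

PexN is non-functional in this strain, so it has no effect.
Fe²⁺ is absent, so HolA is inactive.
With no repressor bound, *sibE* is transcribed.
So SibE is produced and active.
No repressor is bound and SibE is active, so *cilR* is transcribed.
So CilR is produced and active.
cAMP is absent, so QuvK is inactive.
No repressor is bound and CilR is active, so *lutS* is transcribed.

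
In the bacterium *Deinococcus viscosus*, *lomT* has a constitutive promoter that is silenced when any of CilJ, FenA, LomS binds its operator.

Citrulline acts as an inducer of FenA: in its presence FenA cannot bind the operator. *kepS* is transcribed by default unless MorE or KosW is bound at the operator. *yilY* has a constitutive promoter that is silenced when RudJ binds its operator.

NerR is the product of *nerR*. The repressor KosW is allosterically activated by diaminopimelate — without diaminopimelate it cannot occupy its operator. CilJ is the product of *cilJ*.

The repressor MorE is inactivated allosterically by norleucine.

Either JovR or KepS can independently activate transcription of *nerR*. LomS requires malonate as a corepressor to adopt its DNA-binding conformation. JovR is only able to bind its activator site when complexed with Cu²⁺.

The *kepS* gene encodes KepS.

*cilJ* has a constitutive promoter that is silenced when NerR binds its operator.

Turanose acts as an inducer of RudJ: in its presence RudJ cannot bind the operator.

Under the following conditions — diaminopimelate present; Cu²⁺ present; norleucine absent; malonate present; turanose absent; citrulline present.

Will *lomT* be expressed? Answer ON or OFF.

OFF

Cu²⁺ is present, so JovR is active.
Norleucine is absent, so MorE is active.
Diaminopimelate is present, so KosW is active.
With repressor MorE bound, *kepS* is not transcribed.
So KepS is not produced.
Activator JovR is present, so *nerR* is transcribed.
So NerR is produced and active.
With repressor NerR bound, *cilJ* is not transcribed.
So CilJ is not produced.
Citrulline is present, so FenA is inactive.
Malonate is present, so LomS is active.
With repressor LomS bound, *lomT* is not transcribed.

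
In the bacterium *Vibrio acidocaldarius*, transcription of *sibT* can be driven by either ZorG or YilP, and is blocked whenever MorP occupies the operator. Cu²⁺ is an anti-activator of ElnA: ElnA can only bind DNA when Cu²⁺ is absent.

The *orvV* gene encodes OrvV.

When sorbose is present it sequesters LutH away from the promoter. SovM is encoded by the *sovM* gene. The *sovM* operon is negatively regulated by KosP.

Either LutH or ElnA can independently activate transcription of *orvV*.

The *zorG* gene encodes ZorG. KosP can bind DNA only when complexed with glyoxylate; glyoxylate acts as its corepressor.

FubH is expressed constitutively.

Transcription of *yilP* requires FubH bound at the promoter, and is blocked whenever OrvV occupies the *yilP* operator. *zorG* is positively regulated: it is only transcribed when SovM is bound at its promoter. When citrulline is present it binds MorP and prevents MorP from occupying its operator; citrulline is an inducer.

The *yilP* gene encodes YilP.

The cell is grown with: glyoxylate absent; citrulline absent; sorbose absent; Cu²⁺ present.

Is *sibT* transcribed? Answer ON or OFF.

OFF

Glyoxylate is absent, so KosP is inactive.
With no repressor bound, *sovM* is transcribed.
So SovM is produced and active.
No repressor is bound and SovM is active, so *zorG* is transcribed.
So ZorG is produced and active.
FubH is produced constitutively and is active.
Sorbose is absent, so LutH is active.
Cu²⁺ is present, so ElnA is inactive.
Activator LutH is present, so *orvV* is transcribed.
So OrvV is produced and active.
With repressor OrvV bound, *yilP* is not transcribed.
So YilP is not produced.
Citrulline is absent, so MorP is active.
With repressor MorP bound, *sibT* is not transcribed.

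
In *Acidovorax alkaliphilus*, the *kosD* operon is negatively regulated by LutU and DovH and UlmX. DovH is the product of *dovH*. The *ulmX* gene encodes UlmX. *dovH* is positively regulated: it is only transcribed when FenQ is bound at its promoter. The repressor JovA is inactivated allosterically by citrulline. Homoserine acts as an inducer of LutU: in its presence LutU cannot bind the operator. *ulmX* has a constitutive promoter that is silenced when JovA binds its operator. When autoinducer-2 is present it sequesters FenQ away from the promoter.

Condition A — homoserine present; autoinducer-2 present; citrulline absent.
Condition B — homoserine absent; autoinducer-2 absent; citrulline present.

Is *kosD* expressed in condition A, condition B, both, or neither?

Condition A:
Homoserine is present, so LutU is inactive.
Autoinducer-2 is present, so FenQ is inactive.
Required activator FenQ is absent, so *dovH* is not transcribed.
So DovH is not produced.
Citrulline is absent, so JovA is active.
With repressor JovA bound, *ulmX* is not transcribed.
So UlmX is not produced.
With no repressor bound, *kosD* is transcribed.
→ *kosD* is ON in A.
Condition B:
Homoserine is absent, so LutU is active.
Autoinducer-2 is absent, so FenQ is active.
No repressor is bound and FenQ is active, so *dovH* is transcribed.
So DovH is produced and active.
Citrulline is present, so JovA is inactive.
With no repressor bound, *ulmX* is transcribed.
So UlmX is produced and active.
With repressor LutU bound, *kosD* is not transcribed.
→ *kosD* is OFF in B.

A only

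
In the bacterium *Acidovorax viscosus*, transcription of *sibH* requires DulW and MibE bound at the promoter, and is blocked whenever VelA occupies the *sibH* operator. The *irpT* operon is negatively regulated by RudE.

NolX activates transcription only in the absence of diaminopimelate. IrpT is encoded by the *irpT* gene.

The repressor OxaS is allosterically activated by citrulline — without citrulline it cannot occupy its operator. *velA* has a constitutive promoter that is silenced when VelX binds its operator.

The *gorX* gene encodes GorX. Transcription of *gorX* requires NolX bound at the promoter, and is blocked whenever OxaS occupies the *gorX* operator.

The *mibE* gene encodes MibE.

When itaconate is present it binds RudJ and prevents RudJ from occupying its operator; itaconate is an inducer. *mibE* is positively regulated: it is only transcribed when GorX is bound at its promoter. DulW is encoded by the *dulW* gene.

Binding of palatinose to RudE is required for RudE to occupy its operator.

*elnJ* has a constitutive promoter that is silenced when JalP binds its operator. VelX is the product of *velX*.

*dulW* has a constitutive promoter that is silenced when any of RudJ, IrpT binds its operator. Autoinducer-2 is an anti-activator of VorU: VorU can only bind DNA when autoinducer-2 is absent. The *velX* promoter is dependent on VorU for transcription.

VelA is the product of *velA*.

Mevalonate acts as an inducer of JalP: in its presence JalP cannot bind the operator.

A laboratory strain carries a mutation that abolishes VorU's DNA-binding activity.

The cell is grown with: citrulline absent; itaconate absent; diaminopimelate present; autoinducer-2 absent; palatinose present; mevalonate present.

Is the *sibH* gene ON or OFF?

OFF

VorU is non-functional in this strain, so it has no effect.
Required activator VorU is absent, so *velX* is not transcribed.
So VelX is not produced.
With no repressor bound, *velA* is transcribed.
So VelA is produced and active.
Itaconate is absent, so RudJ is active.
Palatinose is present, so RudE is active.
With repressor RudE bound, *irpT* is not transcribed.
So IrpT is not produced.
With repressor RudJ bound, *dulW* is not transcribed.
So DulW is not produced.
Diaminopimelate is present, so NolX is inactive.
Citrulline is absent, so OxaS is inactive.
Required activator NolX is absent, so *gorX* is not transcribed.
So GorX is not produced.
Required activator GorX is absent, so *mibE* is not transcribed.
So MibE is not produced.
With repressor VelA bound, *sibH* is not transcribed.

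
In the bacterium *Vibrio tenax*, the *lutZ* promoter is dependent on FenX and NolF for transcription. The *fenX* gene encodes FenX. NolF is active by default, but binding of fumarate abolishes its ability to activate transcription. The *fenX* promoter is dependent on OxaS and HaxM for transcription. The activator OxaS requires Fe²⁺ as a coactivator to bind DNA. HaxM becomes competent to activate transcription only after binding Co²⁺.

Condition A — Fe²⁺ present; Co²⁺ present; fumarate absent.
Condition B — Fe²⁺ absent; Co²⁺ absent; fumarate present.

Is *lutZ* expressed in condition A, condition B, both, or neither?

A only

Condition A:
Fe²⁺ is present, so OxaS is active.
Co²⁺ is present, so HaxM is active.
No repressor is bound and OxaS and HaxM are active, so *fenX* is transcribed.
So FenX is produced and active.
Fumarate is absent, so NolF is active.
No repressor is bound and FenX and NolF are active, so *lutZ* is transcribed.
→ *lutZ* is ON in A.
Condition B:
Fe²⁺ is absent, so OxaS is inactive.
Co²⁺ is absent, so HaxM is inactive.
Required activator OxaS is absent, so *fenX* is not transcribed.
So FenX is not produced.
Fumarate is present, so NolF is inactive.
Required activator FenX is absent, so *lutZ* is not transcribed.
→ *lutZ* is OFF in B.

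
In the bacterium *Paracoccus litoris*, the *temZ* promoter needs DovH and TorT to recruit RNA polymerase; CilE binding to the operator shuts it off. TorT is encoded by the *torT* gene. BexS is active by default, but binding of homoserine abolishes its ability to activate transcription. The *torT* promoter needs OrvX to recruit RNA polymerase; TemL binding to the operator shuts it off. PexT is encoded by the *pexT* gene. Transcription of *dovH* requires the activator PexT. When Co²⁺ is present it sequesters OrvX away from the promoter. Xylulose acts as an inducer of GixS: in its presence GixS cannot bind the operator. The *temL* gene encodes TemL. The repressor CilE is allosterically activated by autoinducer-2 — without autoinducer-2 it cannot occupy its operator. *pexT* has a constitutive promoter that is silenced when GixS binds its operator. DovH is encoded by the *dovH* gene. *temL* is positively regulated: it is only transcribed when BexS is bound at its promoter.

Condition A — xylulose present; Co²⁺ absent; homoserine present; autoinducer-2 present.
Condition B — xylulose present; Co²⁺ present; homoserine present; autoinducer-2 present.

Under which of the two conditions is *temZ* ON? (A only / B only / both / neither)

Condition A:
Xylulose is present, so GixS is inactive.
With no repressor bound, *pexT* is transcribed.
So PexT is produced and active.
No repressor is bound and PexT is active, so *dovH* is transcribed.
So DovH is produced and active.
Co²⁺ is absent, so OrvX is active.
Homoserine is present, so BexS is inactive.
Required activator BexS is absent, so *temL* is not transcribed.
So TemL is not produced.
No repressor is bound and OrvX is active, so *torT* is transcribed.
So TorT is produced and active.
Autoinducer-2 is present, so CilE is active.
With repressor CilE bound, *temZ* is not transcribed.
→ *temZ* is OFF in A.
Condition B:
Xylulose is present, so GixS is inactive.
With no repressor bound, *pexT* is transcribed.
So PexT is produced and active.
No repressor is bound and PexT is active, so *dovH* is transcribed.
So DovH is produced and active.
Co²⁺ is present, so OrvX is inactive.
Homoserine is present, so BexS is inactive.
Required activator BexS is absent, so *temL* is not transcribed.
So TemL is not produced.
Required activator OrvX is absent, so *torT* is not transcribed.
So TorT is not produced.
Autoinducer-2 is present, so CilE is active.
With repressor CilE bound, *temZ* is not transcribed.
→ *temZ* is OFF in B.

neither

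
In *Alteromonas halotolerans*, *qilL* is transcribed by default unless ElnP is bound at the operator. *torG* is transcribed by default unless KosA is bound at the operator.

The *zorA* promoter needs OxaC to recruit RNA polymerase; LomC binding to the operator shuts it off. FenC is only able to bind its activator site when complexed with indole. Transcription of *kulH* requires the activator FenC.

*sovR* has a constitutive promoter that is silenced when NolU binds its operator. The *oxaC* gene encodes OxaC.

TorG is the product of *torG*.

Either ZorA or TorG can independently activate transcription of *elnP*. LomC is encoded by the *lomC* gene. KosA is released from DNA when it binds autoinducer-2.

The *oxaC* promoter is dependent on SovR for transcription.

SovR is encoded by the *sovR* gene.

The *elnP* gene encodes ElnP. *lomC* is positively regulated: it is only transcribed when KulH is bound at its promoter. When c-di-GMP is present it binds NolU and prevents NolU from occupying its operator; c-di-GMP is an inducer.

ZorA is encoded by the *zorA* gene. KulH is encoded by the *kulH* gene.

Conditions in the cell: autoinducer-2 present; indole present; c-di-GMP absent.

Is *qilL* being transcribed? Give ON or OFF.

Indole is present, so FenC is active.
No repressor is bound and FenC is active, so *kulH* is transcribed.
So KulH is produced and active.
No repressor is bound and KulH is active, so *lomC* is transcribed.
So LomC is produced and active.
c-di-GMP is absent, so NolU is active.
With repressor NolU bound, *sovR* is not transcribed.
So SovR is not produced.
Required activator SovR is absent, so *oxaC* is not transcribed.
So OxaC is not produced.
With repressor LomC bound, *zorA* is not transcribed.
So ZorA is not produced.
Autoinducer-2 is present, so KosA is inactive.
With no repressor bound, *torG* is transcribed.
So TorG is produced and active.
Activator TorG is present, so *elnP* is transcribed.
So ElnP is produced and active.
With repressor ElnP bound, *qilL* is not transcribed.

OFF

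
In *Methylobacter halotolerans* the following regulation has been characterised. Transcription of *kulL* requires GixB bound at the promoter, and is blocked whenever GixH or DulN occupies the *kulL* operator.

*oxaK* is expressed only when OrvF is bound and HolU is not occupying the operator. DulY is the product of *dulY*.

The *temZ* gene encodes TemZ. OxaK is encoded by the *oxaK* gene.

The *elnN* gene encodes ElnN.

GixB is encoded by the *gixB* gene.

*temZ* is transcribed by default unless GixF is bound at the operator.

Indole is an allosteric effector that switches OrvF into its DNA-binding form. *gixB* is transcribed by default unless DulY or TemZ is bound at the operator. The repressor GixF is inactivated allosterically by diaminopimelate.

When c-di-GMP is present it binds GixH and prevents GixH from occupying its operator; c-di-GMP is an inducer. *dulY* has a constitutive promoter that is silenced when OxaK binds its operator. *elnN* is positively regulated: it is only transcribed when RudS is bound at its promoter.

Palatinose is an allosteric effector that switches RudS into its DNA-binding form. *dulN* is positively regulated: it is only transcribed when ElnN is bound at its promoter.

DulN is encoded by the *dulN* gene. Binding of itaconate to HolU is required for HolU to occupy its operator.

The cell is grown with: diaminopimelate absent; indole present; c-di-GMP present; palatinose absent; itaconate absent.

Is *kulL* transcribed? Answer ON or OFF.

ON

c-di-GMP is present, so GixH is inactive.
Indole is present, so OrvF is active.
Itaconate is absent, so HolU is inactive.
No repressor is bound and OrvF is active, so *oxaK* is transcribed.
So OxaK is produced and active.
With repressor OxaK bound, *dulY* is not transcribed.
So DulY is not produced.
Diaminopimelate is absent, so GixF is active.
With repressor GixF bound, *temZ* is not transcribed.
So TemZ is not produced.
With no repressor bound, *gixB* is transcribed.
So GixB is produced and active.
Palatinose is absent, so RudS is inactive.
Required activator RudS is absent, so *elnN* is not transcribed.
So ElnN is not produced.
Required activator ElnN is absent, so *dulN* is not transcribed.
So DulN is not produced.
No repressor is bound and GixB is active, so *kulL* is transcribed.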